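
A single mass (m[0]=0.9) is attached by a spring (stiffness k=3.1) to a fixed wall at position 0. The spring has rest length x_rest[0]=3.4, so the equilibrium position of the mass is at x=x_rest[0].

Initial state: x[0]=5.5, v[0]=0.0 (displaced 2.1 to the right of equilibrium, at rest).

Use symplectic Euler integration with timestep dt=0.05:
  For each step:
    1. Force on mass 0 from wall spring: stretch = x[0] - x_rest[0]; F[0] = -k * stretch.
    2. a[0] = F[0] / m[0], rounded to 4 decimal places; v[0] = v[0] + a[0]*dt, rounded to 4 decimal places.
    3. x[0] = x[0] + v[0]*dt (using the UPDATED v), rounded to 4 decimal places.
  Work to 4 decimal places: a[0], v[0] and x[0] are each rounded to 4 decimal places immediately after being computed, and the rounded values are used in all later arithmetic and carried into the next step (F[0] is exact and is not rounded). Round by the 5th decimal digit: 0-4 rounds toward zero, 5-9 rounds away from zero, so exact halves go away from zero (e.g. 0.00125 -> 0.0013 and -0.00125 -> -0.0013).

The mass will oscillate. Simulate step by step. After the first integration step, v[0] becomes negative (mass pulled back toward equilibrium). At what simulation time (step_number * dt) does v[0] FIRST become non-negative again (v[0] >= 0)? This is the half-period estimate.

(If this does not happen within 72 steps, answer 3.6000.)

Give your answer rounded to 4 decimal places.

Answer: 1.7000

Derivation:
Step 0: x=[5.5000] v=[0.0000]
Step 1: x=[5.4819] v=[-0.3617]
Step 2: x=[5.4459] v=[-0.7203]
Step 3: x=[5.3923] v=[-1.0727]
Step 4: x=[5.3215] v=[-1.4158]
Step 5: x=[5.2342] v=[-1.7467]
Step 6: x=[5.1311] v=[-2.0626]
Step 7: x=[5.0131] v=[-2.3607]
Step 8: x=[4.8812] v=[-2.6385]
Step 9: x=[4.7365] v=[-2.8936]
Step 10: x=[4.5803] v=[-3.1238]
Step 11: x=[4.4139] v=[-3.3271]
Step 12: x=[4.2388] v=[-3.5017]
Step 13: x=[4.0565] v=[-3.6462]
Step 14: x=[3.8685] v=[-3.7593]
Step 15: x=[3.6765] v=[-3.8400]
Step 16: x=[3.4821] v=[-3.8876]
Step 17: x=[3.2870] v=[-3.9017]
Step 18: x=[3.0929] v=[-3.8822]
Step 19: x=[2.9014] v=[-3.8293]
Step 20: x=[2.7142] v=[-3.7434]
Step 21: x=[2.5329] v=[-3.6253]
Step 22: x=[2.3591] v=[-3.4760]
Step 23: x=[2.1943] v=[-3.2967]
Step 24: x=[2.0398] v=[-3.0891]
Step 25: x=[1.8971] v=[-2.8548]
Step 26: x=[1.7673] v=[-2.5960]
Step 27: x=[1.6516] v=[-2.3148]
Step 28: x=[1.5509] v=[-2.0137]
Step 29: x=[1.4661] v=[-1.6952]
Step 30: x=[1.3980] v=[-1.3621]
Step 31: x=[1.3471] v=[-1.0173]
Step 32: x=[1.3139] v=[-0.6637]
Step 33: x=[1.2987] v=[-0.3044]
Step 34: x=[1.3016] v=[0.0575]
First v>=0 after going negative at step 34, time=1.7000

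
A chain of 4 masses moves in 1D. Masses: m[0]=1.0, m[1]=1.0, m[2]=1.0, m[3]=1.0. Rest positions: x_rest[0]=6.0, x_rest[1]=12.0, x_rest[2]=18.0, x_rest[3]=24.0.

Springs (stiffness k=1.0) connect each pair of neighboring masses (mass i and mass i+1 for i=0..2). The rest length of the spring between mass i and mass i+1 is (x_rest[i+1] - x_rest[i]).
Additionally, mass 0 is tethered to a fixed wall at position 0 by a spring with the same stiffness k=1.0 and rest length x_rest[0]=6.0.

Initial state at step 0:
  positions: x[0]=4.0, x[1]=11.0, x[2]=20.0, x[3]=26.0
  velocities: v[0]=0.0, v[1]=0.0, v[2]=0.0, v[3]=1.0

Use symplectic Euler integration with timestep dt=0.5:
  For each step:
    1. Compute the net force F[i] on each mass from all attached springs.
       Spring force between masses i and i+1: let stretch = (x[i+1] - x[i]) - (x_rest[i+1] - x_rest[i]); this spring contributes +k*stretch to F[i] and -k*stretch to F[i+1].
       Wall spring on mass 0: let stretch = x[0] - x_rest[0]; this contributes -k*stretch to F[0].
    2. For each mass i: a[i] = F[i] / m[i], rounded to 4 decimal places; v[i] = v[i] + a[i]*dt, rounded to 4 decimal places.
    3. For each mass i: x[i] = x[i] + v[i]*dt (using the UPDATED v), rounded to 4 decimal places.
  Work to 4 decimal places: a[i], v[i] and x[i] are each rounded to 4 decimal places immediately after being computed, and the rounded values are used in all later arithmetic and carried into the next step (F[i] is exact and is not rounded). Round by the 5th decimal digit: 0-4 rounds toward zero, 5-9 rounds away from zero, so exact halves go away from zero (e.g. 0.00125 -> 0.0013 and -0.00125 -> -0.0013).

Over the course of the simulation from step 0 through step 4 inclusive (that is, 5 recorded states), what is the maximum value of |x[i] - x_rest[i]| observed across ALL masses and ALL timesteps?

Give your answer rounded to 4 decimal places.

Answer: 2.6875

Derivation:
Step 0: x=[4.0000 11.0000 20.0000 26.0000] v=[0.0000 0.0000 0.0000 1.0000]
Step 1: x=[4.7500 11.5000 19.2500 26.5000] v=[1.5000 1.0000 -1.5000 1.0000]
Step 2: x=[6.0000 12.2500 18.3750 26.6875] v=[2.5000 1.5000 -1.7500 0.3750]
Step 3: x=[7.3125 12.9688 18.0469 26.2969] v=[2.6250 1.4375 -0.6563 -0.7813]
Step 4: x=[8.2110 13.5430 18.5118 25.3438] v=[1.7969 1.1484 0.9297 -1.9063]
Max displacement = 2.6875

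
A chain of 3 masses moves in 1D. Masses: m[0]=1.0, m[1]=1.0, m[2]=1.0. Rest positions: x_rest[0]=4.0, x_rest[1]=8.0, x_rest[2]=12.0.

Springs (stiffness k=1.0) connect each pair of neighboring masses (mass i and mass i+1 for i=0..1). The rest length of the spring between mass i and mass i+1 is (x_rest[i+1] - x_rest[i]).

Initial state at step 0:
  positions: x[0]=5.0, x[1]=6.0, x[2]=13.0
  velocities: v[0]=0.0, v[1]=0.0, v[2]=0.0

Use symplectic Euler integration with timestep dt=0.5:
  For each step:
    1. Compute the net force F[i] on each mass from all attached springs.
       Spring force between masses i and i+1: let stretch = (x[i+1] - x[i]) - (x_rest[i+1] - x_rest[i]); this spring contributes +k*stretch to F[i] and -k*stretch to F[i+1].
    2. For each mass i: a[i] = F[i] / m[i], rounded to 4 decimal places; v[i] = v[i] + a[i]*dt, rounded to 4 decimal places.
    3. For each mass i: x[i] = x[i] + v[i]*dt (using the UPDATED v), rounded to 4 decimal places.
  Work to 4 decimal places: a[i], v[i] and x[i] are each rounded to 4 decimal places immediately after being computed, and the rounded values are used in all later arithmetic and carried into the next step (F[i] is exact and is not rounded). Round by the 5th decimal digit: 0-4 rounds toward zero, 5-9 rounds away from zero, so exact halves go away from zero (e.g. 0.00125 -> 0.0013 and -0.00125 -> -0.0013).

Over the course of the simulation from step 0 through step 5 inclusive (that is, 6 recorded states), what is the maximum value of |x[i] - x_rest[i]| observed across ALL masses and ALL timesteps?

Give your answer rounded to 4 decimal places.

Answer: 2.2188

Derivation:
Step 0: x=[5.0000 6.0000 13.0000] v=[0.0000 0.0000 0.0000]
Step 1: x=[4.2500 7.5000 12.2500] v=[-1.5000 3.0000 -1.5000]
Step 2: x=[3.3125 9.3750 11.3125] v=[-1.8750 3.7500 -1.8750]
Step 3: x=[2.8906 10.2188 10.8906] v=[-0.8438 1.6875 -0.8438]
Step 4: x=[3.3008 9.3985 11.3008] v=[0.8203 -1.6407 0.8203]
Step 5: x=[4.2354 7.5293 12.2354] v=[1.8692 -3.7384 1.8692]
Max displacement = 2.2188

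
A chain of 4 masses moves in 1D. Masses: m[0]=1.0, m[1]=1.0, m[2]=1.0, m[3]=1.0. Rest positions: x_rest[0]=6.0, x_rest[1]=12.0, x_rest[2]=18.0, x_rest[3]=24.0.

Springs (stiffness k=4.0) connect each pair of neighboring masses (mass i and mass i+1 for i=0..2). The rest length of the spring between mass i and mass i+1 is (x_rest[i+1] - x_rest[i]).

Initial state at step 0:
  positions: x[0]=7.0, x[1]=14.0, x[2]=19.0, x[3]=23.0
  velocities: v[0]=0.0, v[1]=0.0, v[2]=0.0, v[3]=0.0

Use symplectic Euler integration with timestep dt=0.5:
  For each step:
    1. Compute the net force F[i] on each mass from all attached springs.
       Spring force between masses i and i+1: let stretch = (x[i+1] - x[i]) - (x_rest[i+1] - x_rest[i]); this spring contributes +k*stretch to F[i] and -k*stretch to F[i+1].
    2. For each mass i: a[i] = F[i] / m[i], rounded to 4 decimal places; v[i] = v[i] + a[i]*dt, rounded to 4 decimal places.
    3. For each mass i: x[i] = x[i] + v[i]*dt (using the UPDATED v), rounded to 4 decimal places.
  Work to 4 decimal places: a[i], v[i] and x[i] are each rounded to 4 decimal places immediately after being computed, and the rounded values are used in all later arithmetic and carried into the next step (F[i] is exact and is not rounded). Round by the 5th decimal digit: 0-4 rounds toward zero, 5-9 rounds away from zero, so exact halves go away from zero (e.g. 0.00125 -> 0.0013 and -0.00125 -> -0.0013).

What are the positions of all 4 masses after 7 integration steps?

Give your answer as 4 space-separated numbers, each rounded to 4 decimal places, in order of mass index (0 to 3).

Answer: 7.0000 14.0000 19.0000 23.0000

Derivation:
Step 0: x=[7.0000 14.0000 19.0000 23.0000] v=[0.0000 0.0000 0.0000 0.0000]
Step 1: x=[8.0000 12.0000 18.0000 25.0000] v=[2.0000 -4.0000 -2.0000 4.0000]
Step 2: x=[7.0000 12.0000 18.0000 26.0000] v=[-2.0000 0.0000 0.0000 2.0000]
Step 3: x=[5.0000 13.0000 20.0000 25.0000] v=[-4.0000 2.0000 4.0000 -2.0000]
Step 4: x=[5.0000 13.0000 20.0000 25.0000] v=[0.0000 0.0000 0.0000 0.0000]
Step 5: x=[7.0000 12.0000 18.0000 26.0000] v=[4.0000 -2.0000 -4.0000 2.0000]
Step 6: x=[8.0000 12.0000 18.0000 25.0000] v=[2.0000 0.0000 0.0000 -2.0000]
Step 7: x=[7.0000 14.0000 19.0000 23.0000] v=[-2.0000 4.0000 2.0000 -4.0000]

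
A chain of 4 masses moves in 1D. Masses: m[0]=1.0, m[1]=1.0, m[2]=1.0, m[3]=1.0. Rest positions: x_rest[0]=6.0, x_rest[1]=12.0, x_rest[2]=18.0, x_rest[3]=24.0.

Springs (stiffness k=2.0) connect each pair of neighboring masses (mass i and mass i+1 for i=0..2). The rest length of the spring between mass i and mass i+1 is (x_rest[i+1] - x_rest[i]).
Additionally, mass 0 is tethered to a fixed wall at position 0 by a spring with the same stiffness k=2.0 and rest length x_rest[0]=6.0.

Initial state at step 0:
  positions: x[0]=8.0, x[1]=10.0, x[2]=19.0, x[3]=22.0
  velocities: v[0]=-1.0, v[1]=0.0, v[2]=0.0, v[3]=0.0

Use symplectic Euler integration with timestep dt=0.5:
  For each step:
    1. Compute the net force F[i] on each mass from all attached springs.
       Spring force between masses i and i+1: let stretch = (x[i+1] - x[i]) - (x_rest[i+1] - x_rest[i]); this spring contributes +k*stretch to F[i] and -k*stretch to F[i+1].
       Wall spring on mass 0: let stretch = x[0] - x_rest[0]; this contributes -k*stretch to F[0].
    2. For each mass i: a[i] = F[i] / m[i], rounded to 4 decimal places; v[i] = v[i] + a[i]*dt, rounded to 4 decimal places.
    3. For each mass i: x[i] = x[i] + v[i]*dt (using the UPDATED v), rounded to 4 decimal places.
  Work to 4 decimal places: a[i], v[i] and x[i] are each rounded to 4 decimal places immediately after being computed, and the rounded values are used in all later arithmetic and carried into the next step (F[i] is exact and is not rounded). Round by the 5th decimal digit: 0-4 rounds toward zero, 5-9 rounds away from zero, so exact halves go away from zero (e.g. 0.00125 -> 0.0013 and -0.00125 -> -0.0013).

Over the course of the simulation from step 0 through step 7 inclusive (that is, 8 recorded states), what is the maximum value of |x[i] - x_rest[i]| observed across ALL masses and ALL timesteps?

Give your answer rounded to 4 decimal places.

Answer: 4.0625

Derivation:
Step 0: x=[8.0000 10.0000 19.0000 22.0000] v=[-1.0000 0.0000 0.0000 0.0000]
Step 1: x=[4.5000 13.5000 16.0000 23.5000] v=[-7.0000 7.0000 -6.0000 3.0000]
Step 2: x=[3.2500 13.7500 15.5000 24.2500] v=[-2.5000 0.5000 -1.0000 1.5000]
Step 3: x=[5.6250 9.6250 18.5000 23.6250] v=[4.7500 -8.2500 6.0000 -1.2500]
Step 4: x=[7.1875 7.9375 19.6250 23.4375] v=[3.1250 -3.3750 2.2500 -0.3750]
Step 5: x=[5.5313 11.7188 16.8125 24.3438] v=[-3.3125 7.5625 -5.6250 1.8125]
Step 6: x=[4.2032 14.9532 15.2188 24.4844] v=[-2.6563 6.4687 -3.1874 0.2812]
Step 7: x=[6.1485 12.9454 18.1251 22.9922] v=[3.8905 -4.0157 5.8126 -2.9844]
Max displacement = 4.0625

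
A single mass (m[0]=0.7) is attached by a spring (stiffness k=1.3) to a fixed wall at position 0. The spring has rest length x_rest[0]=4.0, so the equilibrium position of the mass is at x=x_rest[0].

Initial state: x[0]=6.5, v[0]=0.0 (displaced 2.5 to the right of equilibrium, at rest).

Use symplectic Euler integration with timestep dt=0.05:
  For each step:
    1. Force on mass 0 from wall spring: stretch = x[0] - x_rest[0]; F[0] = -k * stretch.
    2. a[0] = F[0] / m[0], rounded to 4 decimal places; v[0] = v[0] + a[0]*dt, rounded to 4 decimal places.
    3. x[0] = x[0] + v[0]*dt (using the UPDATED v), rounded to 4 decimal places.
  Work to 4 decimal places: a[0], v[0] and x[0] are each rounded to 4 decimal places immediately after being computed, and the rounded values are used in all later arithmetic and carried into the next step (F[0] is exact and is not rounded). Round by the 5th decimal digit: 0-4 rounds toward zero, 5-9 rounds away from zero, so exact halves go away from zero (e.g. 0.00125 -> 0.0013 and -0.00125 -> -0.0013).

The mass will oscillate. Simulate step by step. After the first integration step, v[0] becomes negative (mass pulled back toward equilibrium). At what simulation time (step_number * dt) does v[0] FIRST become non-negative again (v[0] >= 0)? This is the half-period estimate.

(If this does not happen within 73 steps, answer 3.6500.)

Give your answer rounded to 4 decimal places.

Answer: 2.3500

Derivation:
Step 0: x=[6.5000] v=[0.0000]
Step 1: x=[6.4884] v=[-0.2321]
Step 2: x=[6.4652] v=[-0.4632]
Step 3: x=[6.4306] v=[-0.6921]
Step 4: x=[6.3847] v=[-0.9178]
Step 5: x=[6.3277] v=[-1.1392]
Step 6: x=[6.2599] v=[-1.3553]
Step 7: x=[6.1816] v=[-1.5652]
Step 8: x=[6.0932] v=[-1.7678]
Step 9: x=[5.9951] v=[-1.9622]
Step 10: x=[5.8877] v=[-2.1475]
Step 11: x=[5.7716] v=[-2.3228]
Step 12: x=[5.6472] v=[-2.4873]
Step 13: x=[5.5152] v=[-2.6403]
Step 14: x=[5.3762] v=[-2.7810]
Step 15: x=[5.2308] v=[-2.9088]
Step 16: x=[5.0796] v=[-3.0231]
Step 17: x=[4.9234] v=[-3.1234]
Step 18: x=[4.7629] v=[-3.2091]
Step 19: x=[4.5989] v=[-3.2799]
Step 20: x=[4.4321] v=[-3.3355]
Step 21: x=[4.2633] v=[-3.3756]
Step 22: x=[4.0933] v=[-3.4001]
Step 23: x=[3.9229] v=[-3.4088]
Step 24: x=[3.7528] v=[-3.4016]
Step 25: x=[3.5839] v=[-3.3786]
Step 26: x=[3.4169] v=[-3.3400]
Step 27: x=[3.2526] v=[-3.2859]
Step 28: x=[3.0918] v=[-3.2165]
Step 29: x=[2.9352] v=[-3.1322]
Step 30: x=[2.7835] v=[-3.0333]
Step 31: x=[2.6375] v=[-2.9203]
Step 32: x=[2.4978] v=[-2.7938]
Step 33: x=[2.3651] v=[-2.6543]
Step 34: x=[2.2400] v=[-2.5025]
Step 35: x=[2.1230] v=[-2.3391]
Step 36: x=[2.0148] v=[-2.1648]
Step 37: x=[1.9158] v=[-1.9805]
Step 38: x=[1.8265] v=[-1.7870]
Step 39: x=[1.7472] v=[-1.5852]
Step 40: x=[1.6784] v=[-1.3760]
Step 41: x=[1.6204] v=[-1.1604]
Step 42: x=[1.5734] v=[-0.9394]
Step 43: x=[1.5377] v=[-0.7141]
Step 44: x=[1.5134] v=[-0.4855]
Step 45: x=[1.5007] v=[-0.2546]
Step 46: x=[1.4996] v=[-0.0225]
Step 47: x=[1.5101] v=[0.2097]
First v>=0 after going negative at step 47, time=2.3500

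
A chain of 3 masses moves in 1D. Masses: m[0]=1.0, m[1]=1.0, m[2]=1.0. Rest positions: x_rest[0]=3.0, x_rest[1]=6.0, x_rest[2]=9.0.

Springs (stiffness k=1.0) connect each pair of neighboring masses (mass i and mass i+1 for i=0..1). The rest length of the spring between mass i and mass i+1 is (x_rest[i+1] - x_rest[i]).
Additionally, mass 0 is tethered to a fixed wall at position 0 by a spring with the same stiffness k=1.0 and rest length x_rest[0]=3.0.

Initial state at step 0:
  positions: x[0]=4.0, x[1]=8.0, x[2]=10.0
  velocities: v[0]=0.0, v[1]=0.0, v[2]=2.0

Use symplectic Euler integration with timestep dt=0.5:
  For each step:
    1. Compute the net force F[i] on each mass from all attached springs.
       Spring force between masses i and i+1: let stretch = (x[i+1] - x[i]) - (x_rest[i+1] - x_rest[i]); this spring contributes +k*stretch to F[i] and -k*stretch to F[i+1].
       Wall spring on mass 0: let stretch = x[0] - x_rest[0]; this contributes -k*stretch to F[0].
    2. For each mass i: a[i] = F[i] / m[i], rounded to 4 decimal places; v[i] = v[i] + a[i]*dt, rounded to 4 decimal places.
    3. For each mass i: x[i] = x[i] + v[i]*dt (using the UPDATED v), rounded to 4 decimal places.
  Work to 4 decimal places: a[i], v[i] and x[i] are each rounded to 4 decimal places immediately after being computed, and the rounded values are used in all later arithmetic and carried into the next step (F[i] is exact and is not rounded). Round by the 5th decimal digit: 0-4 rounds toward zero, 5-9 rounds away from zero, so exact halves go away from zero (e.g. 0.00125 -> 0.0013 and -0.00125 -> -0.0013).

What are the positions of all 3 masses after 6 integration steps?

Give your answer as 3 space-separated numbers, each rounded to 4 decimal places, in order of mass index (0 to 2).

Step 0: x=[4.0000 8.0000 10.0000] v=[0.0000 0.0000 2.0000]
Step 1: x=[4.0000 7.5000 11.2500] v=[0.0000 -1.0000 2.5000]
Step 2: x=[3.8750 7.0625 12.3125] v=[-0.2500 -0.8750 2.1250]
Step 3: x=[3.5781 7.1407 12.8125] v=[-0.5938 0.1563 1.0000]
Step 4: x=[3.2773 7.7462 12.6446] v=[-0.6016 1.2109 -0.3359]
Step 5: x=[3.2744 8.4591 12.0021] v=[-0.0058 1.4257 -1.2851]
Step 6: x=[3.7491 8.7616 11.2238] v=[0.9494 0.6049 -1.5566]

Answer: 3.7491 8.7616 11.2238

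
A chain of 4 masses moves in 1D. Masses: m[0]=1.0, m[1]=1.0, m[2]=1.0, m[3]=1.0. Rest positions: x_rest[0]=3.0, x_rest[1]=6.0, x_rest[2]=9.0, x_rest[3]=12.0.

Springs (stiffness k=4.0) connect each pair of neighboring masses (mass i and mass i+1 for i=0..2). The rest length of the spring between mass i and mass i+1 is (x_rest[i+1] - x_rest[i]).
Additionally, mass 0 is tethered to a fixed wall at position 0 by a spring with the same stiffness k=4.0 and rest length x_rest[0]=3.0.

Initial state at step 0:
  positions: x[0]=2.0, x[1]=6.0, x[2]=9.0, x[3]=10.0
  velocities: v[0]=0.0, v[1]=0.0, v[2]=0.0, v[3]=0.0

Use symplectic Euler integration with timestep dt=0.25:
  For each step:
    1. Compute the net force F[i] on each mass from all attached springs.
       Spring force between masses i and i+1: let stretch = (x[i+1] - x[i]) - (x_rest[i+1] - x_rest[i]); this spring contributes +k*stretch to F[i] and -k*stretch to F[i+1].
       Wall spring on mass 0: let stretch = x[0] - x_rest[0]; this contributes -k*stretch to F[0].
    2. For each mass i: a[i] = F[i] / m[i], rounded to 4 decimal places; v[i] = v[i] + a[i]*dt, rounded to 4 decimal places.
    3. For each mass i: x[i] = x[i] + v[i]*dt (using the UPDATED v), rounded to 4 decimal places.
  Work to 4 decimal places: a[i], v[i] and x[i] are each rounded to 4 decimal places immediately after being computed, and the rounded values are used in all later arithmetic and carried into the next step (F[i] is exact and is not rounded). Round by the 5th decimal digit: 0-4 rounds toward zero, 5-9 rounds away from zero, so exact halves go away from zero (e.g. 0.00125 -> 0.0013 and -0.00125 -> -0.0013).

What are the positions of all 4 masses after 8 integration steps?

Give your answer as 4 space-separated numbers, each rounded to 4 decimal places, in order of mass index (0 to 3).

Answer: 1.8307 6.1525 9.7808 11.4014

Derivation:
Step 0: x=[2.0000 6.0000 9.0000 10.0000] v=[0.0000 0.0000 0.0000 0.0000]
Step 1: x=[2.5000 5.7500 8.5000 10.5000] v=[2.0000 -1.0000 -2.0000 2.0000]
Step 2: x=[3.1875 5.3750 7.8125 11.2500] v=[2.7500 -1.5000 -2.7500 3.0000]
Step 3: x=[3.6250 5.0625 7.3750 11.8906] v=[1.7500 -1.2500 -1.7500 2.5625]
Step 4: x=[3.5156 4.9688 7.4883 12.1523] v=[-0.4375 -0.3750 0.4531 1.0469]
Step 5: x=[2.8906 5.1416 8.1377 11.9980] v=[-2.4999 0.6913 2.5976 -0.6171]
Step 6: x=[2.1057 5.5007 9.0032 11.6287] v=[-3.1395 1.4364 3.4618 -1.4774]
Step 7: x=[1.6432 5.8867 9.6494 11.3530] v=[-1.8502 1.5439 2.5848 -1.1029]
Step 8: x=[1.8307 6.1525 9.7808 11.4014] v=[0.7501 1.0631 0.5257 0.1935]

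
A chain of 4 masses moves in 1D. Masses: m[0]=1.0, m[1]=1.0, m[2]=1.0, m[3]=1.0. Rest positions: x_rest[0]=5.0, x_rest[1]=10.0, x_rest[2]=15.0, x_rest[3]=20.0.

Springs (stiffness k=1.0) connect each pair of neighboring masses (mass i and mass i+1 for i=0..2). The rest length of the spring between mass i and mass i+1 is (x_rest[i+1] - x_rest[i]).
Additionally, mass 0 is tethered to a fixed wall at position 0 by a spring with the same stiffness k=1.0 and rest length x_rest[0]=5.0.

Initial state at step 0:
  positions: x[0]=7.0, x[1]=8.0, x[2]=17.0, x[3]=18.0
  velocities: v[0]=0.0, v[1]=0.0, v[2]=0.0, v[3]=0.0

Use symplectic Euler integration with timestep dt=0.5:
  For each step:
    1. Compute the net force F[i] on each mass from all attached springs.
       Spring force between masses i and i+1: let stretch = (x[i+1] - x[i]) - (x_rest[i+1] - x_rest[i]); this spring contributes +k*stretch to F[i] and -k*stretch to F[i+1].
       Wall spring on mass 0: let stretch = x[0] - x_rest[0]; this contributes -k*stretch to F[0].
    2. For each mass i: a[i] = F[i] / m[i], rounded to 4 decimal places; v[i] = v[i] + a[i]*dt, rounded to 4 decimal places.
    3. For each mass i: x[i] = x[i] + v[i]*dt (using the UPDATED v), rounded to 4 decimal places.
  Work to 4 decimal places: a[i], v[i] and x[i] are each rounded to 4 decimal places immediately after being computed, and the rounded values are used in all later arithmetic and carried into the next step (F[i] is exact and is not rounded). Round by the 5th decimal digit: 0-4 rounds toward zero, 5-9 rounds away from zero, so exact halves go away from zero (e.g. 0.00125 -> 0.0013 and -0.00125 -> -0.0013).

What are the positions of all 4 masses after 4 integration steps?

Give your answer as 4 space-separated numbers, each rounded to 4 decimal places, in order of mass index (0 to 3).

Answer: 4.0626 10.1875 13.8751 20.5860

Derivation:
Step 0: x=[7.0000 8.0000 17.0000 18.0000] v=[0.0000 0.0000 0.0000 0.0000]
Step 1: x=[5.5000 10.0000 15.0000 19.0000] v=[-3.0000 4.0000 -4.0000 2.0000]
Step 2: x=[3.7500 12.1250 12.7500 20.2500] v=[-3.5000 4.2500 -4.5000 2.5000]
Step 3: x=[3.1563 12.3125 12.2188 20.8750] v=[-1.1875 0.3750 -1.0625 1.2500]
Step 4: x=[4.0626 10.1875 13.8751 20.5860] v=[1.8125 -4.2500 3.3125 -0.5781]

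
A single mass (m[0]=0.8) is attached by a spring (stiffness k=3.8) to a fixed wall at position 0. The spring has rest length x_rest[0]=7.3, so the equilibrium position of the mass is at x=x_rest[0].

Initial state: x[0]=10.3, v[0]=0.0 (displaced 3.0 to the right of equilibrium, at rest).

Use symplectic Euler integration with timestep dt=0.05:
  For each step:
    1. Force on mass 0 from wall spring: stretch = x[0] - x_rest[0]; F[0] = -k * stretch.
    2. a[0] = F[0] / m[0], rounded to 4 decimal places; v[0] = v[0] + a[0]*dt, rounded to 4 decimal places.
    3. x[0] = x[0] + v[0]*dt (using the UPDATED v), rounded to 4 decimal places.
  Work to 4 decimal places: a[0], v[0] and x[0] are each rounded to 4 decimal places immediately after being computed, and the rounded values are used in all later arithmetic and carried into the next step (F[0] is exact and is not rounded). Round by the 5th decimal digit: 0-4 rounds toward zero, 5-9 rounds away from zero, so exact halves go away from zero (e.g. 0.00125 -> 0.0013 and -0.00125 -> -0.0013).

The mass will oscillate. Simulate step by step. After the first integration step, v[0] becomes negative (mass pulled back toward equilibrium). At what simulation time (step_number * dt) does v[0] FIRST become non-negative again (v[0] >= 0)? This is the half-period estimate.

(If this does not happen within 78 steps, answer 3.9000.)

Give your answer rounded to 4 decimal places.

Step 0: x=[10.3000] v=[0.0000]
Step 1: x=[10.2644] v=[-0.7125]
Step 2: x=[10.1936] v=[-1.4165]
Step 3: x=[10.0884] v=[-2.1037]
Step 4: x=[9.9501] v=[-2.7659]
Step 5: x=[9.7803] v=[-3.3953]
Step 6: x=[9.5811] v=[-3.9844]
Step 7: x=[9.3548] v=[-4.5262]
Step 8: x=[9.1041] v=[-5.0142]
Step 9: x=[8.8320] v=[-5.4427]
Step 10: x=[8.5417] v=[-5.8066]
Step 11: x=[8.2366] v=[-6.1015]
Step 12: x=[7.9204] v=[-6.3239]
Step 13: x=[7.5968] v=[-6.4712]
Step 14: x=[7.2697] v=[-6.5417]
Step 15: x=[6.9430] v=[-6.5345]
Step 16: x=[6.6205] v=[-6.4497]
Step 17: x=[6.3061] v=[-6.2883]
Step 18: x=[6.0035] v=[-6.0523]
Step 19: x=[5.7163] v=[-5.7444]
Step 20: x=[5.4479] v=[-5.3683]
Step 21: x=[5.2015] v=[-4.9284]
Step 22: x=[4.9800] v=[-4.4300]
Step 23: x=[4.7861] v=[-3.8790]
Step 24: x=[4.6220] v=[-3.2820]
Step 25: x=[4.4897] v=[-2.6460]
Step 26: x=[4.3908] v=[-1.9786]
Step 27: x=[4.3264] v=[-1.2877]
Step 28: x=[4.2973] v=[-0.5815]
Step 29: x=[4.3039] v=[0.1316]
First v>=0 after going negative at step 29, time=1.4500

Answer: 1.4500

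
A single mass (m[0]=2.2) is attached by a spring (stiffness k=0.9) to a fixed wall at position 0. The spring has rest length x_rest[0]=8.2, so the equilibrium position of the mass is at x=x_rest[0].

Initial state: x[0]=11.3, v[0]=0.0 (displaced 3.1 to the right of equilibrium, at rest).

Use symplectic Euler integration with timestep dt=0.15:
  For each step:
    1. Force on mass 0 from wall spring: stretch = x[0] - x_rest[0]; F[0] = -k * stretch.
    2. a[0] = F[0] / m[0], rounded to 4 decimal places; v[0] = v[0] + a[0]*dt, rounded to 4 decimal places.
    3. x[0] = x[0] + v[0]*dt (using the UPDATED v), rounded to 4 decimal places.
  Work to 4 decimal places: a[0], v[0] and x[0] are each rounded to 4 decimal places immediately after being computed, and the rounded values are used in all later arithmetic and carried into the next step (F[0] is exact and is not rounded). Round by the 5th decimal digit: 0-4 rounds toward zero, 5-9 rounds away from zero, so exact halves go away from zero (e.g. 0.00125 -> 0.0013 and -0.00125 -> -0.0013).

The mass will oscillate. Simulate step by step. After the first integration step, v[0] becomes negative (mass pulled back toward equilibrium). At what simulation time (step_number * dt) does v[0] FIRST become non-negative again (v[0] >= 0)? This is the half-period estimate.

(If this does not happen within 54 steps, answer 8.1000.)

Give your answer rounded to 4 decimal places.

Step 0: x=[11.3000] v=[0.0000]
Step 1: x=[11.2715] v=[-0.1902]
Step 2: x=[11.2147] v=[-0.3787]
Step 3: x=[11.1301] v=[-0.5637]
Step 4: x=[11.0186] v=[-0.7435]
Step 5: x=[10.8811] v=[-0.9165]
Step 6: x=[10.7190] v=[-1.0810]
Step 7: x=[10.5337] v=[-1.2356]
Step 8: x=[10.3269] v=[-1.3788]
Step 9: x=[10.1005] v=[-1.5093]
Step 10: x=[9.8566] v=[-1.6259]
Step 11: x=[9.5975] v=[-1.7276]
Step 12: x=[9.3255] v=[-1.8134]
Step 13: x=[9.0431] v=[-1.8825]
Step 14: x=[8.7530] v=[-1.9342]
Step 15: x=[8.4578] v=[-1.9681]
Step 16: x=[8.1602] v=[-1.9839]
Step 17: x=[7.8630] v=[-1.9815]
Step 18: x=[7.5689] v=[-1.9608]
Step 19: x=[7.2806] v=[-1.9221]
Step 20: x=[7.0007] v=[-1.8657]
Step 21: x=[6.7319] v=[-1.7921]
Step 22: x=[6.4766] v=[-1.7020]
Step 23: x=[6.2372] v=[-1.5963]
Step 24: x=[6.0158] v=[-1.4759]
Step 25: x=[5.8145] v=[-1.3419]
Step 26: x=[5.6352] v=[-1.1955]
Step 27: x=[5.4795] v=[-1.0381]
Step 28: x=[5.3488] v=[-0.8712]
Step 29: x=[5.2444] v=[-0.6962]
Step 30: x=[5.1672] v=[-0.5148]
Step 31: x=[5.1179] v=[-0.3287]
Step 32: x=[5.0970] v=[-0.1396]
Step 33: x=[5.1046] v=[0.0508]
First v>=0 after going negative at step 33, time=4.9500

Answer: 4.9500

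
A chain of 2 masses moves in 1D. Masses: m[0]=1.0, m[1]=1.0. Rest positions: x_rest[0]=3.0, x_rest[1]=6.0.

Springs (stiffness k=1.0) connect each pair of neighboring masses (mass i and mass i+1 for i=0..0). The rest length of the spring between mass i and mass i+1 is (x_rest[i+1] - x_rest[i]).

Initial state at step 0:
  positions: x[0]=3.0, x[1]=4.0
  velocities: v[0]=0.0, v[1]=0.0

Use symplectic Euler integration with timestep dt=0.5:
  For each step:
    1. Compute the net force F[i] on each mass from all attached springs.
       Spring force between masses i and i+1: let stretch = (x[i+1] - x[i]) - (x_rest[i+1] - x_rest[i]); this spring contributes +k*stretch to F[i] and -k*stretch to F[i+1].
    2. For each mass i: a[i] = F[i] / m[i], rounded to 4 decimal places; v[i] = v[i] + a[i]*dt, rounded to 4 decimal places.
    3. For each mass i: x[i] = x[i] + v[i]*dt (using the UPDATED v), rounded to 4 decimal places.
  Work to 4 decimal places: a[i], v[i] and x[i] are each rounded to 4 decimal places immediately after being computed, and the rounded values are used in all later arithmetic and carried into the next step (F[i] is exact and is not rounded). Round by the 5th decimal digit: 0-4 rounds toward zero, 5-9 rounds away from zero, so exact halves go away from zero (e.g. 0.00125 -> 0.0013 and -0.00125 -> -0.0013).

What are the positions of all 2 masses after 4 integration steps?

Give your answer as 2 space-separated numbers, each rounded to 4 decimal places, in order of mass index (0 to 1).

Step 0: x=[3.0000 4.0000] v=[0.0000 0.0000]
Step 1: x=[2.5000 4.5000] v=[-1.0000 1.0000]
Step 2: x=[1.7500 5.2500] v=[-1.5000 1.5000]
Step 3: x=[1.1250 5.8750] v=[-1.2500 1.2500]
Step 4: x=[0.9375 6.0625] v=[-0.3750 0.3750]

Answer: 0.9375 6.0625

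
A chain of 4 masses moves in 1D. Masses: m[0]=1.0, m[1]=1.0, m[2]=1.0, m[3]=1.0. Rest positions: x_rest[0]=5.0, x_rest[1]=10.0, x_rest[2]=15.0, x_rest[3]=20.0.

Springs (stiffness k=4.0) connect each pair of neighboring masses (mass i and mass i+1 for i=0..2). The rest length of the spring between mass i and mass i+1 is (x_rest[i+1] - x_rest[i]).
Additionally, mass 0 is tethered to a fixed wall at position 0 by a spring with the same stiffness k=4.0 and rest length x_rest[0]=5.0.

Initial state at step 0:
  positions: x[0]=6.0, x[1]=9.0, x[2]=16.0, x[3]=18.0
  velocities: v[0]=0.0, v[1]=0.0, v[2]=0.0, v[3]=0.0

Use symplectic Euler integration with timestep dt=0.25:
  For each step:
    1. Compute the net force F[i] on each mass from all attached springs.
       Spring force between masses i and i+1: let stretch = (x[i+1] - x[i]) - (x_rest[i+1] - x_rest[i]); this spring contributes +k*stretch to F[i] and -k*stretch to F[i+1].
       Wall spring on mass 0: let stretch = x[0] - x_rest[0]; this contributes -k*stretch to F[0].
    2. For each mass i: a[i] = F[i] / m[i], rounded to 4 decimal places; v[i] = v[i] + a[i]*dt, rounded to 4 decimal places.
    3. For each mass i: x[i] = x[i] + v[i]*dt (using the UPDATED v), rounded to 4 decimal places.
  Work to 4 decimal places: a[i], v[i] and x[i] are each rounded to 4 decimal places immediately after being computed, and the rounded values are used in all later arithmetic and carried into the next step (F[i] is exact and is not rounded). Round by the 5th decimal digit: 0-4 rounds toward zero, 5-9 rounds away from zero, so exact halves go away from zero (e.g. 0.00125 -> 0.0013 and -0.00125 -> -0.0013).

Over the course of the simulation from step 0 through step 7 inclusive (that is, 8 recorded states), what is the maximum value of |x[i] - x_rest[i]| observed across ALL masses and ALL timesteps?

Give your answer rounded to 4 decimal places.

Step 0: x=[6.0000 9.0000 16.0000 18.0000] v=[0.0000 0.0000 0.0000 0.0000]
Step 1: x=[5.2500 10.0000 14.7500 18.7500] v=[-3.0000 4.0000 -5.0000 3.0000]
Step 2: x=[4.3750 11.0000 13.3125 19.7500] v=[-3.5000 4.0000 -5.7500 4.0000]
Step 3: x=[4.0625 10.9219 12.9063 20.3906] v=[-1.2500 -0.3125 -1.6250 2.5625]
Step 4: x=[4.4492 9.6250 13.8750 20.4102] v=[1.5469 -5.1875 3.8749 0.0782]
Step 5: x=[5.0176 8.0967 15.4150 20.0460] v=[2.2735 -6.1133 6.1601 -1.4570]
Step 6: x=[5.1014 7.6282 16.2832 19.7740] v=[0.3350 -1.8741 3.4728 -1.0880]
Step 7: x=[4.5415 8.6917 15.8604 19.8793] v=[-2.2396 4.2541 -1.6914 0.4212]
Max displacement = 2.3718

Answer: 2.3718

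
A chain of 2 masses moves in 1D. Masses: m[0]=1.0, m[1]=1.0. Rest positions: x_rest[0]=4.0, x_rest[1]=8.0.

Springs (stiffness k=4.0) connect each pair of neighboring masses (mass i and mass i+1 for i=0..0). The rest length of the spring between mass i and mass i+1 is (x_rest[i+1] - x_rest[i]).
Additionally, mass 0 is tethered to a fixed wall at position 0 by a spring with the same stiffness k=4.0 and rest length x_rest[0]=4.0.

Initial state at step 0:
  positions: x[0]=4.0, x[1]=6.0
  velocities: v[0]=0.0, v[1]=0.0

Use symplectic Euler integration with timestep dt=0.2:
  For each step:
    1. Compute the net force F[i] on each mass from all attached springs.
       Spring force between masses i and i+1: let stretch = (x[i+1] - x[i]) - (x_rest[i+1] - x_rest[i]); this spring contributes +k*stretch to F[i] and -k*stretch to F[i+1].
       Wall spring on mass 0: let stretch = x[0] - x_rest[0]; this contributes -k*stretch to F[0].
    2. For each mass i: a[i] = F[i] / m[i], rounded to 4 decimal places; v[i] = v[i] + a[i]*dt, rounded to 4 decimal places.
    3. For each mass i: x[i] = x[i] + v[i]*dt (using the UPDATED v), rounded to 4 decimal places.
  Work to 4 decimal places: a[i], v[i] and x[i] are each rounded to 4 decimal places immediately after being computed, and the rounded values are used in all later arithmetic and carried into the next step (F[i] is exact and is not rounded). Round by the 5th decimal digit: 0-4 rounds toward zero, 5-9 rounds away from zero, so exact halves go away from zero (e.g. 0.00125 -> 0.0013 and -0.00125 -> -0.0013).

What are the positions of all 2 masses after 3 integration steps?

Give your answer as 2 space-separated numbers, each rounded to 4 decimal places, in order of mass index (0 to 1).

Step 0: x=[4.0000 6.0000] v=[0.0000 0.0000]
Step 1: x=[3.6800 6.3200] v=[-1.6000 1.6000]
Step 2: x=[3.1936 6.8576] v=[-2.4320 2.6880]
Step 3: x=[2.7825 7.4490] v=[-2.0557 2.9568]

Answer: 2.7825 7.4490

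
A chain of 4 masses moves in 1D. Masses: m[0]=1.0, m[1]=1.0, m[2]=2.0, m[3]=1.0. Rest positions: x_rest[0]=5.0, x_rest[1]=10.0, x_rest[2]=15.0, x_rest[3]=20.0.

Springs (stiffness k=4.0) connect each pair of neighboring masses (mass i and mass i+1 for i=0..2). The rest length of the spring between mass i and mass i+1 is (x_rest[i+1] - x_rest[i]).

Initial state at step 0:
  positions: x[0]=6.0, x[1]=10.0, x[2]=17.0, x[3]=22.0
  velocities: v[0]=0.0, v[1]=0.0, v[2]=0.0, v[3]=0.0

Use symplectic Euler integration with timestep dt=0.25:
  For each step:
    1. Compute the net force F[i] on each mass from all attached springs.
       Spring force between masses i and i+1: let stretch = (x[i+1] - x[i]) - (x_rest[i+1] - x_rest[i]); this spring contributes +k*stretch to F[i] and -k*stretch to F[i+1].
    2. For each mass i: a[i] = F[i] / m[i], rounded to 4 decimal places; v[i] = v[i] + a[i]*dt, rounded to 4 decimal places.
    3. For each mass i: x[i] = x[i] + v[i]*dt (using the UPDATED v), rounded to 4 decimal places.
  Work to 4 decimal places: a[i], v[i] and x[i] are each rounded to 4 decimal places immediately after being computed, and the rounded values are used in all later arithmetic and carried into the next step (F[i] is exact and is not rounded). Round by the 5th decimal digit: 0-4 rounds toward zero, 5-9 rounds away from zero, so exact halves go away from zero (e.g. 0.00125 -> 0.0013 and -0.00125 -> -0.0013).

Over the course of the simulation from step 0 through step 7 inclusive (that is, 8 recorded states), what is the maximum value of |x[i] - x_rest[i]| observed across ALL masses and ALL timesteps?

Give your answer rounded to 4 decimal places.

Step 0: x=[6.0000 10.0000 17.0000 22.0000] v=[0.0000 0.0000 0.0000 0.0000]
Step 1: x=[5.7500 10.7500 16.7500 22.0000] v=[-1.0000 3.0000 -1.0000 0.0000]
Step 2: x=[5.5000 11.7500 16.4063 21.9375] v=[-1.0000 4.0000 -1.3750 -0.2500]
Step 3: x=[5.5625 12.3516 16.1719 21.7422] v=[0.2500 2.4063 -0.9376 -0.7812]
Step 4: x=[6.0723 12.2110 16.1563 21.4043] v=[2.0391 -0.5625 -0.0626 -1.3515]
Step 5: x=[6.8668 11.5220 16.3035 21.0044] v=[3.1778 -2.7559 0.5888 -1.5995]
Step 6: x=[7.5751 10.8646 16.4406 20.6793] v=[2.8330 -2.6296 0.5485 -1.3004]
Step 7: x=[7.8557 10.7788 16.4106 20.5445] v=[1.1225 -0.3431 -0.1202 -0.5391]
Max displacement = 2.8557

Answer: 2.8557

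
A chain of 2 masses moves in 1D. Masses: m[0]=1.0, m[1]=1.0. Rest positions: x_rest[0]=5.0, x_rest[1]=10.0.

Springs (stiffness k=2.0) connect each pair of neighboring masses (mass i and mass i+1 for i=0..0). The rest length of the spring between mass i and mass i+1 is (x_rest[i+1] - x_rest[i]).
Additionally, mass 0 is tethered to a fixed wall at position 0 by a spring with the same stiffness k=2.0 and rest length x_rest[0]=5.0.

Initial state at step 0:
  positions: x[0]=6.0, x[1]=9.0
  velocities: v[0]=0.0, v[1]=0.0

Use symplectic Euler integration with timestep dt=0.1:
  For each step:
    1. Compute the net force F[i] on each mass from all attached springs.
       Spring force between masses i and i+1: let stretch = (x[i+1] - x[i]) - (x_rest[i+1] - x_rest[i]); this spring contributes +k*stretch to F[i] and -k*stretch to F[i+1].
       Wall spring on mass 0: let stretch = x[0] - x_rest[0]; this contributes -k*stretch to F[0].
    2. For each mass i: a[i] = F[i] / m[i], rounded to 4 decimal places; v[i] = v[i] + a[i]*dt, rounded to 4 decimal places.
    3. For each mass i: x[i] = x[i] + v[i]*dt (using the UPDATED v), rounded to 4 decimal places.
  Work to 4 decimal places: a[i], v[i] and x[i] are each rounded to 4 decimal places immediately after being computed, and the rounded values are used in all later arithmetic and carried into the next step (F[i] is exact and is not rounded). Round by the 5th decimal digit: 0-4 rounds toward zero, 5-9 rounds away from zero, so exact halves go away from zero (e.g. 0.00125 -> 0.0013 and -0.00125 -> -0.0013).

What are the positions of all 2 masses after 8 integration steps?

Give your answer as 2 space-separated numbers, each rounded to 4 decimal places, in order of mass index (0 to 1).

Answer: 4.4386 10.0654

Derivation:
Step 0: x=[6.0000 9.0000] v=[0.0000 0.0000]
Step 1: x=[5.9400 9.0400] v=[-0.6000 0.4000]
Step 2: x=[5.8232 9.1180] v=[-1.1680 0.7800]
Step 3: x=[5.6558 9.2301] v=[-1.6737 1.1210]
Step 4: x=[5.4468 9.3707] v=[-2.0900 1.4061]
Step 5: x=[5.2073 9.5328] v=[-2.3946 1.6213]
Step 6: x=[4.9502 9.7084] v=[-2.5710 1.7562]
Step 7: x=[4.6893 9.8889] v=[-2.6094 1.8046]
Step 8: x=[4.4386 10.0654] v=[-2.5073 1.7647]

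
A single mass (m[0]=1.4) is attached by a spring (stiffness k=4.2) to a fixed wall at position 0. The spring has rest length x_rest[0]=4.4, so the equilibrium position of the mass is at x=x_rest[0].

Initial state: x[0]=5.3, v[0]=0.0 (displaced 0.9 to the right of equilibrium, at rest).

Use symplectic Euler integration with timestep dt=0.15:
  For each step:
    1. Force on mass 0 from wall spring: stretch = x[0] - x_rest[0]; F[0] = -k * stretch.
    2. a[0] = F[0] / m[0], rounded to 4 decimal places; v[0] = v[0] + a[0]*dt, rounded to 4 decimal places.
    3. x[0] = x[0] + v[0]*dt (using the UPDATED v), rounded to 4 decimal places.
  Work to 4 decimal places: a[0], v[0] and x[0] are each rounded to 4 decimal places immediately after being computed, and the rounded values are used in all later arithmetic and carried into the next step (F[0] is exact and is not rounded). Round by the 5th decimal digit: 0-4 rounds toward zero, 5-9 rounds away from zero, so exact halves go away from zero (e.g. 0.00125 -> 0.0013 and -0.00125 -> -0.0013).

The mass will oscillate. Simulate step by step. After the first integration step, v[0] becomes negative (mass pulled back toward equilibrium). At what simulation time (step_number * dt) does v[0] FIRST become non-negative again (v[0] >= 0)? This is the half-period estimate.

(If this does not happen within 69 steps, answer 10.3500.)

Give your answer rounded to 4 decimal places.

Step 0: x=[5.3000] v=[0.0000]
Step 1: x=[5.2393] v=[-0.4050]
Step 2: x=[5.1219] v=[-0.7827]
Step 3: x=[4.9558] v=[-1.1076]
Step 4: x=[4.7521] v=[-1.3577]
Step 5: x=[4.5247] v=[-1.5161]
Step 6: x=[4.2889] v=[-1.5722]
Step 7: x=[4.0606] v=[-1.5222]
Step 8: x=[3.8552] v=[-1.3695]
Step 9: x=[3.6866] v=[-1.1243]
Step 10: x=[3.5661] v=[-0.8033]
Step 11: x=[3.5019] v=[-0.4280]
Step 12: x=[3.4983] v=[-0.0239]
Step 13: x=[3.5556] v=[0.3819]
First v>=0 after going negative at step 13, time=1.9500

Answer: 1.9500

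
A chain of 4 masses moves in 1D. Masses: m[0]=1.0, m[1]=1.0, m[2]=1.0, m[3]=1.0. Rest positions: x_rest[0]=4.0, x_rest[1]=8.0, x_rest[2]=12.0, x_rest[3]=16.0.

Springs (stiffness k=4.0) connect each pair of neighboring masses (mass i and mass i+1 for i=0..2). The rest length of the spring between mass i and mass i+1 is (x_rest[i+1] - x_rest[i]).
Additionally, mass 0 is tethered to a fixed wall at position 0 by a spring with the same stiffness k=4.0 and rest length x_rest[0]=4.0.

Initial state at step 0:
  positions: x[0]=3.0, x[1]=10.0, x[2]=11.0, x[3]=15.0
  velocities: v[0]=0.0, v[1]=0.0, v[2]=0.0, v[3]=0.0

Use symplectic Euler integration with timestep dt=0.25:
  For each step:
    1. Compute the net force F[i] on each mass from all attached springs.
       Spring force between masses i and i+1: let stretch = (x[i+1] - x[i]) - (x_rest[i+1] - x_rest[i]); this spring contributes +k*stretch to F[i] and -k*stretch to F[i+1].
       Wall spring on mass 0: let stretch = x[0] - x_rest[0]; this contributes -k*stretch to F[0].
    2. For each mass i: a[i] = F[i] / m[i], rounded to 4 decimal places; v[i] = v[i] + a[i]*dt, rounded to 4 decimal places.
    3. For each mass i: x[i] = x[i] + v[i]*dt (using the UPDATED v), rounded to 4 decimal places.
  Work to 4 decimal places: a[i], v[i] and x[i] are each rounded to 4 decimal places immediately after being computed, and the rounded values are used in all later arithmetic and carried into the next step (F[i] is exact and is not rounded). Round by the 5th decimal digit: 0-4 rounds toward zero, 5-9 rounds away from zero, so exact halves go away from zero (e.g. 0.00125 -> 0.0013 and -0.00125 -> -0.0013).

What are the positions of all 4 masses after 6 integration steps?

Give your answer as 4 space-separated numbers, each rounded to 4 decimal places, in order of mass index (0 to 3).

Answer: 1.9822 8.8505 10.7200 16.8770

Derivation:
Step 0: x=[3.0000 10.0000 11.0000 15.0000] v=[0.0000 0.0000 0.0000 0.0000]
Step 1: x=[4.0000 8.5000 11.7500 15.0000] v=[4.0000 -6.0000 3.0000 0.0000]
Step 2: x=[5.1250 6.6875 12.5000 15.1875] v=[4.5000 -7.2500 3.0000 0.7500]
Step 3: x=[5.3594 5.9375 12.4688 15.7031] v=[0.9375 -3.0000 -0.1250 2.0625]
Step 4: x=[4.3985 6.6758 11.6133 16.4102] v=[-3.8438 2.9532 -3.4220 2.8282]
Step 5: x=[2.9073 8.0792 10.7227 16.9180] v=[-5.9650 5.6134 -3.5626 2.0313]
Step 6: x=[1.9822 8.8505 10.7200 16.8770] v=[-3.7004 3.0850 -0.0108 -0.1640]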